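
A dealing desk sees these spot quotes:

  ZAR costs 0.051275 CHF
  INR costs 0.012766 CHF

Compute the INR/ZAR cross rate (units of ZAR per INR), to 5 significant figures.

1 INR × 0.012766 = 0.012766 CHF
0.012766 CHF ÷ 0.051275 = 0.248971 ZAR

INR/ZAR = 0.24897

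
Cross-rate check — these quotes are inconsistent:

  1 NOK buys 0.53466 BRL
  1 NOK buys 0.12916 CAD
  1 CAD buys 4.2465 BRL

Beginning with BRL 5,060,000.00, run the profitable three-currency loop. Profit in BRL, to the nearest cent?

Profit: BRL 130,772.41

Profitable loop is BRL → NOK → CAD → BRL:
BRL 5,060,000.00 ÷ 0.53466 = NOK 9,463,958.40
NOK 9,463,958.40 × 0.12916 = CAD 1,222,364.87
CAD 1,222,364.87 × 4.2465 = BRL 5,190,772.41
Profit = BRL 5,190,772.41 − BRL 5,060,000.00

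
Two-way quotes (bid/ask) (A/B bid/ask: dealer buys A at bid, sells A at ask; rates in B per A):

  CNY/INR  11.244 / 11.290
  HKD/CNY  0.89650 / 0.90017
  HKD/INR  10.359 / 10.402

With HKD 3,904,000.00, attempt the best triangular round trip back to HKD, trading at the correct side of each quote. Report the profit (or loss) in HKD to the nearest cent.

Best loop HKD → INR → CNY → HKD:
HKD 3,904,000.00 × 10.359 (sell HKD at bid) = INR 40,441,536.00
INR 40,441,536.00 ÷ 11.290 (buy CNY at ask) = CNY 3,582,066.96
CNY 3,582,066.96 ÷ 0.90017 (buy HKD at ask) = HKD 3,979,322.75

Net profit: HKD 75,322.75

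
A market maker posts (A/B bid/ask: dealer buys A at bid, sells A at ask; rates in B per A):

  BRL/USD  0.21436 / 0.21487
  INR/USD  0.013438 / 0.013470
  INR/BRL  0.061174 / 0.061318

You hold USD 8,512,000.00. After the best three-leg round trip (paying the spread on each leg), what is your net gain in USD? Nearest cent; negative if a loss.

Net profit: USD 169,654.27

Best loop USD → BRL → INR → USD:
USD 8,512,000.00 ÷ 0.21487 (buy BRL at ask) = BRL 39,614,650.72
BRL 39,614,650.72 ÷ 0.061318 (buy INR at ask) = INR 646,052,557.47
INR 646,052,557.47 × 0.013438 (sell INR at bid) = USD 8,681,654.27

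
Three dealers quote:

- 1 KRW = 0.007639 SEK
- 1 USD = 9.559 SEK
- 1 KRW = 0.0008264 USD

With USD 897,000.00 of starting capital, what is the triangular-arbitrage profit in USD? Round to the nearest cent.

Profitable loop is USD → SEK → KRW → USD:
USD 897,000.00 × 9.559 = SEK 8,574,423.00
SEK 8,574,423.00 ÷ 0.007639 = KRW 1,122,453,593
KRW 1,122,453,593 × 0.0008264 = USD 927,595.65
Profit = USD 927,595.65 − USD 897,000.00

Profit: USD 30,595.65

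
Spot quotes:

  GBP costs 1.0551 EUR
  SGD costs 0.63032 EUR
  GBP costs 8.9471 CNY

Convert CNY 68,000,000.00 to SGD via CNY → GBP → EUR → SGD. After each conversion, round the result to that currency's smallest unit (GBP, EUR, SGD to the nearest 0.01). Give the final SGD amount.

SGD 12,722,110.31

CNY 68,000,000.00 ÷ 8.9471 = GBP 7,600,228.01
GBP 7,600,228.01 × 1.0551 = EUR 8,019,000.57
EUR 8,019,000.57 ÷ 0.63032 = SGD 12,722,110.31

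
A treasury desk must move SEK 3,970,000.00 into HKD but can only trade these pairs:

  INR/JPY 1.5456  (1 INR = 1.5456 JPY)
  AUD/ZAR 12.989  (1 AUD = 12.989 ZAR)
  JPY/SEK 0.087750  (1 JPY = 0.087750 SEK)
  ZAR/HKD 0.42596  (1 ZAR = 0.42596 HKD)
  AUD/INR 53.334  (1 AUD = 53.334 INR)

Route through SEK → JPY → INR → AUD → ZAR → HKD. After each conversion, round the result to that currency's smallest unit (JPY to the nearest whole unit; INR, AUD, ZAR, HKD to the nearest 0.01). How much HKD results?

SEK 3,970,000.00 ÷ 0.087750 = JPY 45,242,165
JPY 45,242,165 ÷ 1.5456 = INR 29,271,587.09
INR 29,271,587.09 ÷ 53.334 = AUD 548,835.40
AUD 548,835.40 × 12.989 = ZAR 7,128,823.01
ZAR 7,128,823.01 × 0.42596 = HKD 3,036,593.45

HKD 3,036,593.45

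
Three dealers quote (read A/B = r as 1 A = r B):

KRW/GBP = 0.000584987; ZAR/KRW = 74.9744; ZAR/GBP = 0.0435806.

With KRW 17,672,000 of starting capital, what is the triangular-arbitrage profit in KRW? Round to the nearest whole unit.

Profitable loop is KRW → GBP → ZAR → KRW:
KRW 17,672,000 × 0.000584987 = GBP 10,337.89
GBP 10,337.89 ÷ 0.0435806 = ZAR 237,213.12
ZAR 237,213.12 × 74.9744 = KRW 17,784,912
Profit = KRW 17,784,912 − KRW 17,672,000

Profit: KRW 112,912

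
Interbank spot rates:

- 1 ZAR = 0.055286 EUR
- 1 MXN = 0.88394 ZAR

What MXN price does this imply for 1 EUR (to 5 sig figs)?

EUR/MXN = 20.463

1 EUR ÷ 0.055286 = 18.0878 ZAR
18.0878 ZAR ÷ 0.88394 = 20.4627 MXN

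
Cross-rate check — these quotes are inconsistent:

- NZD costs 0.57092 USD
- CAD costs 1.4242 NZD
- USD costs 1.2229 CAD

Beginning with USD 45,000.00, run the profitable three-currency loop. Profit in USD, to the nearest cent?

Profitable loop is USD → NZD → CAD → USD:
USD 45,000.00 ÷ 0.57092 = NZD 78,820.15
NZD 78,820.15 ÷ 1.4242 = CAD 55,343.46
CAD 55,343.46 ÷ 1.2229 = USD 45,255.91
Profit = USD 45,255.91 − USD 45,000.00

Profit: USD 255.91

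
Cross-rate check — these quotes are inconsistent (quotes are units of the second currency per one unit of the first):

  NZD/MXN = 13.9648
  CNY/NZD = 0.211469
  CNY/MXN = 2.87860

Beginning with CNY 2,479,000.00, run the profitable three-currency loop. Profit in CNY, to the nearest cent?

Profit: CNY 64,177.29

Profitable loop is CNY → NZD → MXN → CNY:
CNY 2,479,000.00 × 0.211469 = NZD 524,231.65
NZD 524,231.65 × 13.9648 = MXN 7,320,790.16
MXN 7,320,790.16 ÷ 2.87860 = CNY 2,543,177.29
Profit = CNY 2,543,177.29 − CNY 2,479,000.00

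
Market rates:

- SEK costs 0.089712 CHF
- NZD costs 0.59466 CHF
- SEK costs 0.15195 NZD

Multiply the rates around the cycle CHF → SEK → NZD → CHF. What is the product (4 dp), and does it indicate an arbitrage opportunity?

1.0072 (arbitrage exists)

Around CHF → SEK → NZD → CHF: 1 ÷ 0.089712 × 0.15195 × 0.59466 = 1.007207
Product > 1; profitable direction is CHF → SEK → NZD → CHF.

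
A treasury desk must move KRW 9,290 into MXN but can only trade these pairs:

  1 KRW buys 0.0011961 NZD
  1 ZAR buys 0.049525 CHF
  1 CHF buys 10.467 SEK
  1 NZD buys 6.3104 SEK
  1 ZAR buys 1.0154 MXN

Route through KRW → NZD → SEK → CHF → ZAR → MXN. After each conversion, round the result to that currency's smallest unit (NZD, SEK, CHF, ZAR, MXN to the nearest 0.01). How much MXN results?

KRW 9,290 × 0.0011961 = NZD 11.11
NZD 11.11 × 6.3104 = SEK 70.11
SEK 70.11 ÷ 10.467 = CHF 6.70
CHF 6.70 ÷ 0.049525 = ZAR 135.29
ZAR 135.29 × 1.0154 = MXN 137.37

MXN 137.37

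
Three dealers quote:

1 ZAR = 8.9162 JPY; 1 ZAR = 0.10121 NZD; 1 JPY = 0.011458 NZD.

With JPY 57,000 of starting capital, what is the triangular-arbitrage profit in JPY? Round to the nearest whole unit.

Profitable loop is JPY → NZD → ZAR → JPY:
JPY 57,000 × 0.011458 = NZD 653.11
NZD 653.11 ÷ 0.10121 = ZAR 6,452.98
ZAR 6,452.98 × 8.9162 = JPY 57,536
Profit = JPY 57,536 − JPY 57,000

Profit: JPY 536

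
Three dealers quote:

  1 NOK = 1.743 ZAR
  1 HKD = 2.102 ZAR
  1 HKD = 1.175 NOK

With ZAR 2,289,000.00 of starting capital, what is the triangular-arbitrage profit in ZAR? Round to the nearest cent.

Profitable loop is ZAR → NOK → HKD → ZAR:
ZAR 2,289,000.00 ÷ 1.743 = NOK 1,313,253.01
NOK 1,313,253.01 ÷ 1.175 = HKD 1,117,662.14
HKD 1,117,662.14 × 2.102 = ZAR 2,349,325.81
Profit = ZAR 2,349,325.81 − ZAR 2,289,000.00

Profit: ZAR 60,325.81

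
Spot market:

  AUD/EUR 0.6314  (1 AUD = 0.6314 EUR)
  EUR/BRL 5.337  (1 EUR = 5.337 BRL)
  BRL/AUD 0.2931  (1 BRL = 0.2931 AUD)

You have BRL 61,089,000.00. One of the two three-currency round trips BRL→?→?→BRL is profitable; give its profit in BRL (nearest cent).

Profitable loop is BRL → EUR → AUD → BRL:
BRL 61,089,000.00 ÷ 5.337 = EUR 11,446,318.16
EUR 11,446,318.16 ÷ 0.6314 = AUD 18,128,473.48
AUD 18,128,473.48 ÷ 0.2931 = BRL 61,850,813.65
Profit = BRL 61,850,813.65 − BRL 61,089,000.00

Profit: BRL 761,813.65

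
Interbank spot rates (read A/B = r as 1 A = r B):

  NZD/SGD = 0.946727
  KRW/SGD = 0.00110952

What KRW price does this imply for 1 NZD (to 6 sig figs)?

NZD/KRW = 853.276

1 NZD × 0.946727 = 0.946727 SGD
0.946727 SGD ÷ 0.00110952 = 853.276 KRW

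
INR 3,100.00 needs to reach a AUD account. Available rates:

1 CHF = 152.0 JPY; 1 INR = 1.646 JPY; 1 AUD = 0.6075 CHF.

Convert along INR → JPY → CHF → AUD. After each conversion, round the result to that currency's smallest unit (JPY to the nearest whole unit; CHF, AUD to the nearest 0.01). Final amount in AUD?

AUD 55.26

INR 3,100.00 × 1.646 = JPY 5,103
JPY 5,103 ÷ 152.0 = CHF 33.57
CHF 33.57 ÷ 0.6075 = AUD 55.26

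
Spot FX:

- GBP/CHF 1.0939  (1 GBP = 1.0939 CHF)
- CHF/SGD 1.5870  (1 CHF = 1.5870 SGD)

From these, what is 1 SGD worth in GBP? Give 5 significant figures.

1 SGD ÷ 1.5870 = 0.63012 CHF
0.63012 CHF ÷ 1.0939 = 0.57603 GBP

SGD/GBP = 0.57603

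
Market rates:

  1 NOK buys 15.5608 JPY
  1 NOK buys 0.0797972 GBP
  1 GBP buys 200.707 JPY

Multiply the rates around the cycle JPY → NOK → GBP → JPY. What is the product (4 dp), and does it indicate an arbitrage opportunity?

Around JPY → NOK → GBP → JPY: 1 ÷ 15.5608 × 0.0797972 × 200.707 = 1.029244
Product > 1; profitable direction is JPY → NOK → GBP → JPY.

1.0292 (arbitrage exists)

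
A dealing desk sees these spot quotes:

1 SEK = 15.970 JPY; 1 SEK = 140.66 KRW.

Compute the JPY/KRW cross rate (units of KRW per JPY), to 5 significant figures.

1 JPY ÷ 15.970 = 0.0626174 SEK
0.0626174 SEK × 140.66 = 8.80776 KRW

JPY/KRW = 8.8078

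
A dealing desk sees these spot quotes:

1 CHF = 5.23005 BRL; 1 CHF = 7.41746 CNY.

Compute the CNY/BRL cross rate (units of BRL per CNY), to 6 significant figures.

1 CNY ÷ 7.41746 = 0.134817 CHF
0.134817 CHF × 5.23005 = 0.7051 BRL

CNY/BRL = 0.705100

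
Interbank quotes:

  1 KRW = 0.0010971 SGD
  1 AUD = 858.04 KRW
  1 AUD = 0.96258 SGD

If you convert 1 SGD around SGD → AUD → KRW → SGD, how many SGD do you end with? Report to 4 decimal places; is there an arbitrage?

0.9780 (arbitrage exists)

Around SGD → AUD → KRW → SGD: 1 ÷ 0.96258 × 858.04 × 0.0010971 = 0.977951
Product < 1; profitable direction is SGD → KRW → AUD → SGD.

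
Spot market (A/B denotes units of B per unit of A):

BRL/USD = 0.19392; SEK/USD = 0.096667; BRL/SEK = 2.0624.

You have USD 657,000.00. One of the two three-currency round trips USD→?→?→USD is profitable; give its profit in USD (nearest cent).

Profitable loop is USD → BRL → SEK → USD:
USD 657,000.00 ÷ 0.19392 = BRL 3,387,995.05
BRL 3,387,995.05 × 2.0624 = SEK 6,987,400.99
SEK 6,987,400.99 × 0.096667 = USD 675,451.09
Profit = USD 675,451.09 − USD 657,000.00

Profit: USD 18,451.09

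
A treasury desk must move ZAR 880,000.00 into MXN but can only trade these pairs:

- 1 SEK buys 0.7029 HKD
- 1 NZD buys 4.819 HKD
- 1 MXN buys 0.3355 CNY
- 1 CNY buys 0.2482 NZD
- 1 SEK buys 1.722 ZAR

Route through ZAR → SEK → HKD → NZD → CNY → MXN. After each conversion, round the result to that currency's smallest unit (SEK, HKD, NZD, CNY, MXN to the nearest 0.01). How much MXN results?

MXN 895,141.76

ZAR 880,000.00 ÷ 1.722 = SEK 511,033.68
SEK 511,033.68 × 0.7029 = HKD 359,205.57
HKD 359,205.57 ÷ 4.819 = NZD 74,539.44
NZD 74,539.44 ÷ 0.2482 = CNY 300,320.06
CNY 300,320.06 ÷ 0.3355 = MXN 895,141.76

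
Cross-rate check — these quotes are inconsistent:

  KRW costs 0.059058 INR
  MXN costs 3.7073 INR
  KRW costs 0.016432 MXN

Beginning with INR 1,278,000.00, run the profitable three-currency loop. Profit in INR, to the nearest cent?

Profit: INR 40,257.58

Profitable loop is INR → KRW → MXN → INR:
INR 1,278,000.00 ÷ 0.059058 = KRW 21,639,744
KRW 21,639,744 × 0.016432 = MXN 355,584.27
MXN 355,584.27 × 3.7073 = INR 1,318,257.58
Profit = INR 1,318,257.58 − INR 1,278,000.00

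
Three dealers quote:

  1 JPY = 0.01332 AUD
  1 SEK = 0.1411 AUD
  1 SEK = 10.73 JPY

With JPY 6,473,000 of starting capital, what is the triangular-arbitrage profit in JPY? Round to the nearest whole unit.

Profit: JPY 83,658

Profitable loop is JPY → AUD → SEK → JPY:
JPY 6,473,000 × 0.01332 = AUD 86,220.36
AUD 86,220.36 ÷ 0.1411 = SEK 611,058.54
SEK 611,058.54 × 10.73 = JPY 6,556,658
Profit = JPY 6,556,658 − JPY 6,473,000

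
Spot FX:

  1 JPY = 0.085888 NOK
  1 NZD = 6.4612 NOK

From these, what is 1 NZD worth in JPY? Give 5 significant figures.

1 NZD × 6.4612 = 6.4612 NOK
6.4612 NOK ÷ 0.085888 = 75.2282 JPY

NZD/JPY = 75.228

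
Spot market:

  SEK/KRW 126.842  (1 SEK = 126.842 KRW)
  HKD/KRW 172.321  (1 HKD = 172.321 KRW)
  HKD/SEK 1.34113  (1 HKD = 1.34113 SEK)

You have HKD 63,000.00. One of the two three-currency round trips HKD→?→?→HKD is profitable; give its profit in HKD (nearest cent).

Profit: HKD 818.24

Profitable loop is HKD → KRW → SEK → HKD:
HKD 63,000.00 × 172.321 = KRW 10,856,223
KRW 10,856,223 ÷ 126.842 = SEK 85,588.55
SEK 85,588.55 ÷ 1.34113 = HKD 63,818.24
Profit = HKD 63,818.24 − HKD 63,000.00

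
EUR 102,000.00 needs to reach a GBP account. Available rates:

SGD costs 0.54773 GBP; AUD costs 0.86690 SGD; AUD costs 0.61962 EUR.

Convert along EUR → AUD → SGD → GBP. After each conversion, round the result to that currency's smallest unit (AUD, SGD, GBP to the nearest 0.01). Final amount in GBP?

GBP 78,164.63

EUR 102,000.00 ÷ 0.61962 = AUD 164,617.02
AUD 164,617.02 × 0.86690 = SGD 142,706.49
SGD 142,706.49 × 0.54773 = GBP 78,164.63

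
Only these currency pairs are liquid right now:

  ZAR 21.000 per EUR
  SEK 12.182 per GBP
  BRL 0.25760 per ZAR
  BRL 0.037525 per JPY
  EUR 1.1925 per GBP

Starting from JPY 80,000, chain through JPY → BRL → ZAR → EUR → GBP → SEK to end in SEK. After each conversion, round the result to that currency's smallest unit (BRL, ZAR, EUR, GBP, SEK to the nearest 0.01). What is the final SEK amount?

SEK 5,669.02

JPY 80,000 × 0.037525 = BRL 3,002.00
BRL 3,002.00 ÷ 0.25760 = ZAR 11,653.73
ZAR 11,653.73 ÷ 21.000 = EUR 554.94
EUR 554.94 ÷ 1.1925 = GBP 465.36
GBP 465.36 × 12.182 = SEK 5,669.02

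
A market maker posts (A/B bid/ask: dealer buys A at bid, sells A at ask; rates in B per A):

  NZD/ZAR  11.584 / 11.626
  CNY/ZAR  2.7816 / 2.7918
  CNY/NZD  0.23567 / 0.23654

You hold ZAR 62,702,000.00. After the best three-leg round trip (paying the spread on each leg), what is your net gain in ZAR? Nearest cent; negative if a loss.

Net profit: ZAR 720,179.18

Best loop ZAR → NZD → CNY → ZAR:
ZAR 62,702,000.00 ÷ 11.626 (buy NZD at ask) = NZD 5,393,256.49
NZD 5,393,256.49 ÷ 0.23654 (buy CNY at ask) = CNY 22,800,610.87
CNY 22,800,610.87 × 2.7816 (sell CNY at bid) = ZAR 63,422,179.18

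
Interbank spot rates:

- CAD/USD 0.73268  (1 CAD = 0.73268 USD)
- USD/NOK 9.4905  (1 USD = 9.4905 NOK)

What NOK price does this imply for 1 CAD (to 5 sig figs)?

CAD/NOK = 6.9535

1 CAD × 0.73268 = 0.73268 USD
0.73268 USD × 9.4905 = 6.9535 NOK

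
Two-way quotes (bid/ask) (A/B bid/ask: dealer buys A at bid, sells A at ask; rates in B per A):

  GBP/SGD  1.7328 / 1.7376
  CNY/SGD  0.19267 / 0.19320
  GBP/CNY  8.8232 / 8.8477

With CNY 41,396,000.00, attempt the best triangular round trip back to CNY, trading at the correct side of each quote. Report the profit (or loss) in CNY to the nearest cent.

Best loop CNY → GBP → SGD → CNY:
CNY 41,396,000.00 ÷ 8.8477 (buy GBP at ask) = GBP 4,678,730.07
GBP 4,678,730.07 × 1.7328 (sell GBP at bid) = SGD 8,107,303.46
SGD 8,107,303.46 ÷ 0.19320 (buy CNY at ask) = CNY 41,963,268.41

Net profit: CNY 567,268.41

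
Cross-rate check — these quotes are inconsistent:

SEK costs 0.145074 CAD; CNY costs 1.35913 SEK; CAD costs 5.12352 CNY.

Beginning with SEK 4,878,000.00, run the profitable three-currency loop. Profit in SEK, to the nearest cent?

Profitable loop is SEK → CAD → CNY → SEK:
SEK 4,878,000.00 × 0.145074 = CAD 707,670.97
CAD 707,670.97 × 5.12352 = CNY 3,625,766.38
CNY 3,625,766.38 × 1.35913 = SEK 4,927,887.86
Profit = SEK 4,927,887.86 − SEK 4,878,000.00

Profit: SEK 49,887.86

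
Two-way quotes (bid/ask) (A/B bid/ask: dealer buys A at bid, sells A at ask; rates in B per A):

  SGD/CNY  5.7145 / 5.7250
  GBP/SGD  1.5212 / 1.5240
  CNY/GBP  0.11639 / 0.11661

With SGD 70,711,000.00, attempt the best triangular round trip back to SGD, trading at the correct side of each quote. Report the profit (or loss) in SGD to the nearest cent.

Best loop SGD → CNY → GBP → SGD:
SGD 70,711,000.00 × 5.7145 (sell SGD at bid) = CNY 404,078,009.50
CNY 404,078,009.50 × 0.11639 (sell CNY at bid) = GBP 47,030,639.53
GBP 47,030,639.53 × 1.5212 (sell GBP at bid) = SGD 71,543,008.85

Net profit: SGD 832,008.85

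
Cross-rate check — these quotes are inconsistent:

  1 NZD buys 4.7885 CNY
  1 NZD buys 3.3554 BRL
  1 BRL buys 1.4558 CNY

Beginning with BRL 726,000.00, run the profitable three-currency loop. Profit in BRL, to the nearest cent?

Profitable loop is BRL → CNY → NZD → BRL:
BRL 726,000.00 × 1.4558 = CNY 1,056,910.80
CNY 1,056,910.80 ÷ 4.7885 = NZD 220,718.55
NZD 220,718.55 × 3.3554 = BRL 740,599.04
Profit = BRL 740,599.04 − BRL 726,000.00

Profit: BRL 14,599.04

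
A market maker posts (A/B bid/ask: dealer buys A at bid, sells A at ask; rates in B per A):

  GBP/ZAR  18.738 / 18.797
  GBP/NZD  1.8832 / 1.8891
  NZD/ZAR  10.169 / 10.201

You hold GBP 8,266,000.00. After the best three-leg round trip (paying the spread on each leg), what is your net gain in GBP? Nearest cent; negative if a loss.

Net profit: GBP 155,346.80

Best loop GBP → NZD → ZAR → GBP:
GBP 8,266,000.00 × 1.8832 (sell GBP at bid) = NZD 15,566,531.20
NZD 15,566,531.20 × 10.169 (sell NZD at bid) = ZAR 158,296,055.77
ZAR 158,296,055.77 ÷ 18.797 (buy GBP at ask) = GBP 8,421,346.80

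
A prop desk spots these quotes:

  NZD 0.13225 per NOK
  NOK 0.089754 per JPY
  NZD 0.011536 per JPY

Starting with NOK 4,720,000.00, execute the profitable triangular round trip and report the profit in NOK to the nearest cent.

Profitable loop is NOK → NZD → JPY → NOK:
NOK 4,720,000.00 × 0.13225 = NZD 624,220.00
NZD 624,220.00 ÷ 0.011536 = JPY 54,110,610
JPY 54,110,610 × 0.089754 = NOK 4,856,643.71
Profit = NOK 4,856,643.71 − NOK 4,720,000.00

Profit: NOK 136,643.71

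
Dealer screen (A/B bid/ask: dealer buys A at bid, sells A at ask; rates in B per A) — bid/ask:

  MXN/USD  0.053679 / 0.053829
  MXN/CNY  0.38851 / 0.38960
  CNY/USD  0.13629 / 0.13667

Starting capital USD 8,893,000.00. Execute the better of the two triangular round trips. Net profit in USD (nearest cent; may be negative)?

Net profit: USD 72,212.05

Best loop USD → CNY → MXN → USD:
USD 8,893,000.00 ÷ 0.13667 (buy CNY at ask) = CNY 65,069,144.66
CNY 65,069,144.66 ÷ 0.38960 (buy MXN at ask) = MXN 167,015,258.35
MXN 167,015,258.35 × 0.053679 (sell MXN at bid) = USD 8,965,212.05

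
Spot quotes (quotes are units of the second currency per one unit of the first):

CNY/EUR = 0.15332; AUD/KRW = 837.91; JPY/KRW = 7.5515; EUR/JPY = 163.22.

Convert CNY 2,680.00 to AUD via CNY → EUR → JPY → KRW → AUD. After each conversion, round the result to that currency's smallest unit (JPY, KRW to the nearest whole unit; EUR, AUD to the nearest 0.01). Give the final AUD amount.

AUD 604.43

CNY 2,680.00 × 0.15332 = EUR 410.90
EUR 410.90 × 163.22 = JPY 67,067
JPY 67,067 × 7.5515 = KRW 506,456
KRW 506,456 ÷ 837.91 = AUD 604.43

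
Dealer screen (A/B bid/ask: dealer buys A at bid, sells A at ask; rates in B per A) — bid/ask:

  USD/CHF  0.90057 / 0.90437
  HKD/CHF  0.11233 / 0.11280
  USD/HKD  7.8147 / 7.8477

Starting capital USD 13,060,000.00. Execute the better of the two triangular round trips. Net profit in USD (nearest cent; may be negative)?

Net profit: USD 226,456.20

Best loop USD → CHF → HKD → USD:
USD 13,060,000.00 × 0.90057 (sell USD at bid) = CHF 11,761,444.20
CHF 11,761,444.20 ÷ 0.11280 (buy HKD at ask) = HKD 104,268,122.34
HKD 104,268,122.34 ÷ 7.8477 (buy USD at ask) = USD 13,286,456.20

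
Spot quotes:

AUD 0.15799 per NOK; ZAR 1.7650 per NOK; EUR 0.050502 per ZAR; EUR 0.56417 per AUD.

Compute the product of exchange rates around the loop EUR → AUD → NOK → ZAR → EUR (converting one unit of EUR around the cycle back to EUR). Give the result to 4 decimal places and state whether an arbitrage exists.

1.0000 (no arbitrage)

Around EUR → AUD → NOK → ZAR → EUR: 1 ÷ 0.56417 ÷ 0.15799 × 1.7650 × 0.050502 = 1.000032
Product ≈ 1 (deviation 0.003%, within rounding noise).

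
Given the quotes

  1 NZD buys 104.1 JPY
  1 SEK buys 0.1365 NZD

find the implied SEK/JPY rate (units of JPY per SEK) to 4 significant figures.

1 SEK × 0.1365 = 0.1365 NZD
0.1365 NZD × 104.1 = 14.2096 JPY

SEK/JPY = 14.21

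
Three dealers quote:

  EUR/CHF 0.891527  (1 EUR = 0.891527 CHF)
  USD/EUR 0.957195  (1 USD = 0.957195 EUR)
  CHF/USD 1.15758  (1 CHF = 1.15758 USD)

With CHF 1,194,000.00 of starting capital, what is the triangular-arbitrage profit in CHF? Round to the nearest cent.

Profitable loop is CHF → EUR → USD → CHF:
CHF 1,194,000.00 ÷ 0.891527 = EUR 1,339,275.20
EUR 1,339,275.20 ÷ 0.957195 = USD 1,399,166.52
USD 1,399,166.52 ÷ 1.15758 = CHF 1,208,699.63
Profit = CHF 1,208,699.63 − CHF 1,194,000.00

Profit: CHF 14,699.63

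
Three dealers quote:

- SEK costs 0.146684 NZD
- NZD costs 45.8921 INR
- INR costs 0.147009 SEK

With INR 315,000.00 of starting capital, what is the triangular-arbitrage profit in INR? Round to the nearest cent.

Profitable loop is INR → NZD → SEK → INR:
INR 315,000.00 ÷ 45.8921 = NZD 6,863.93
NZD 6,863.93 ÷ 0.146684 = SEK 46,793.97
SEK 46,793.97 ÷ 0.147009 = INR 318,306.83
Profit = INR 318,306.83 − INR 315,000.00

Profit: INR 3,306.83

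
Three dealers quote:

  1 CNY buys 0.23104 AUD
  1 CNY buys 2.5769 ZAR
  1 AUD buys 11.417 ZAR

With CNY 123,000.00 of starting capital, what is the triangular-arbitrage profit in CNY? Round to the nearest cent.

Profit: CNY 2,906.09

Profitable loop is CNY → AUD → ZAR → CNY:
CNY 123,000.00 × 0.23104 = AUD 28,417.92
AUD 28,417.92 × 11.417 = ZAR 324,447.39
ZAR 324,447.39 ÷ 2.5769 = CNY 125,906.09
Profit = CNY 125,906.09 − CNY 123,000.00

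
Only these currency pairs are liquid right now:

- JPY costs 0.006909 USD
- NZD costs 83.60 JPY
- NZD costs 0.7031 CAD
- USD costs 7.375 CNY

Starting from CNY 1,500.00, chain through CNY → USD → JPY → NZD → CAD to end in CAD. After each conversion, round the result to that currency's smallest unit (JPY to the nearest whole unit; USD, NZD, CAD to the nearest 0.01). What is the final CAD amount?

CNY 1,500.00 ÷ 7.375 = USD 203.39
USD 203.39 ÷ 0.006909 = JPY 29,438
JPY 29,438 ÷ 83.60 = NZD 352.13
NZD 352.13 × 0.7031 = CAD 247.58

CAD 247.58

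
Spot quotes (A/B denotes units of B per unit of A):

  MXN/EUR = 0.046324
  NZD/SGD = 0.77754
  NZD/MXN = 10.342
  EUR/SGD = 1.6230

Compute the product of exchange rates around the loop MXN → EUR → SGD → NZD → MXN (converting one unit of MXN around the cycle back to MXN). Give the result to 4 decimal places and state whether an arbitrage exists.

1.0000 (no arbitrage)

Around MXN → EUR → SGD → NZD → MXN: 1 × 0.046324 × 1.6230 ÷ 0.77754 × 10.342 = 1.000015
Product ≈ 1 (deviation 0.001%, within rounding noise).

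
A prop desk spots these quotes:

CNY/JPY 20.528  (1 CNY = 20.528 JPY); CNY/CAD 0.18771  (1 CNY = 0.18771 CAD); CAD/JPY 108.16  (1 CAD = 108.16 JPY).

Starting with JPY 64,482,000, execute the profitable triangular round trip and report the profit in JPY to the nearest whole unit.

Profitable loop is JPY → CAD → CNY → JPY:
JPY 64,482,000 ÷ 108.16 = CAD 596,172.34
CAD 596,172.34 ÷ 0.18771 = CNY 3,176,028.65
CNY 3,176,028.65 × 20.528 = JPY 65,197,516
Profit = JPY 65,197,516 − JPY 64,482,000

Profit: JPY 715,516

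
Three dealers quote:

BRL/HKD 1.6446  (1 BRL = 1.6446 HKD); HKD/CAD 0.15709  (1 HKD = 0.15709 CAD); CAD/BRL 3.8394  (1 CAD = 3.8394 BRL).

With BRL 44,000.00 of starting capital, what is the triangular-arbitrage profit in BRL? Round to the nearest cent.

Profitable loop is BRL → CAD → HKD → BRL:
BRL 44,000.00 ÷ 3.8394 = CAD 11,460.12
CAD 11,460.12 ÷ 0.15709 = HKD 72,952.60
HKD 72,952.60 ÷ 1.6446 = BRL 44,358.87
Profit = BRL 44,358.87 − BRL 44,000.00

Profit: BRL 358.87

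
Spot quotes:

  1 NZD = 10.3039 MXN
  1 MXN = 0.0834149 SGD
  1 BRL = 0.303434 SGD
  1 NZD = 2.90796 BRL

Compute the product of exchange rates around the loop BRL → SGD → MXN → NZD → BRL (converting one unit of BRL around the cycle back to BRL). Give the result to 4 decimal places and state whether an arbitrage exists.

1.0266 (arbitrage exists)

Around BRL → SGD → MXN → NZD → BRL: 1 × 0.303434 ÷ 0.0834149 ÷ 10.3039 × 2.90796 = 1.026615
Product > 1; profitable direction is BRL → SGD → MXN → NZD → BRL.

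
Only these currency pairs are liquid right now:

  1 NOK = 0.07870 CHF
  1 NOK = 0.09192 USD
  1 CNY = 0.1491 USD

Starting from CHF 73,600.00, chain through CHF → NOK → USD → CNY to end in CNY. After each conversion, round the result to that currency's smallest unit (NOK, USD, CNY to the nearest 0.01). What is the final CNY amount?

CNY 576,547.95

CHF 73,600.00 ÷ 0.07870 = NOK 935,196.95
NOK 935,196.95 × 0.09192 = USD 85,963.30
USD 85,963.30 ÷ 0.1491 = CNY 576,547.95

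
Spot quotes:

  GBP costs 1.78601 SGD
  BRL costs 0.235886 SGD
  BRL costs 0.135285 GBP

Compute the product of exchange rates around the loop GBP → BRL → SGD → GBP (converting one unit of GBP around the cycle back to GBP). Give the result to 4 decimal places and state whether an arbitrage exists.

Around GBP → BRL → SGD → GBP: 1 ÷ 0.135285 × 0.235886 ÷ 1.78601 = 0.976267
Product < 1; profitable direction is GBP → SGD → BRL → GBP.

0.9763 (arbitrage exists)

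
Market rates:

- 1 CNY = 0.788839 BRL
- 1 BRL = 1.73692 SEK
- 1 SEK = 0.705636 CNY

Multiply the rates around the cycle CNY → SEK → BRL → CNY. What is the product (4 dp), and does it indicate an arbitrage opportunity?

1.0343 (arbitrage exists)

Around CNY → SEK → BRL → CNY: 1 ÷ 0.705636 ÷ 1.73692 ÷ 0.788839 = 1.034311
Product > 1; profitable direction is CNY → SEK → BRL → CNY.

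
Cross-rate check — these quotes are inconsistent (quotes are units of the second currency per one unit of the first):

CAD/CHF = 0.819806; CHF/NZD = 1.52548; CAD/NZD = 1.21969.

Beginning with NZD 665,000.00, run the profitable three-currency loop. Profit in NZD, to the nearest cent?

Profitable loop is NZD → CAD → CHF → NZD:
NZD 665,000.00 ÷ 1.21969 = CAD 545,220.51
CAD 545,220.51 × 0.819806 = CHF 446,975.04
CHF 446,975.04 × 1.52548 = NZD 681,851.49
Profit = NZD 681,851.49 − NZD 665,000.00

Profit: NZD 16,851.49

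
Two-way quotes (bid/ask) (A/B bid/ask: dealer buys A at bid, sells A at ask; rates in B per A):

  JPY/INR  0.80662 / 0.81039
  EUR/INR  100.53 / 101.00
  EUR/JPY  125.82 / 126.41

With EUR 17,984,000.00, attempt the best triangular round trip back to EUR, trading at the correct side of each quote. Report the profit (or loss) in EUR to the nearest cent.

Net profit: EUR 87,058.30

Best loop EUR → JPY → INR → EUR:
EUR 17,984,000.00 × 125.82 (sell EUR at bid) = JPY 2,262,746,880
JPY 2,262,746,880 × 0.80662 (sell JPY at bid) = INR 1,825,176,888.35
INR 1,825,176,888.35 ÷ 101.00 (buy EUR at ask) = EUR 18,071,058.30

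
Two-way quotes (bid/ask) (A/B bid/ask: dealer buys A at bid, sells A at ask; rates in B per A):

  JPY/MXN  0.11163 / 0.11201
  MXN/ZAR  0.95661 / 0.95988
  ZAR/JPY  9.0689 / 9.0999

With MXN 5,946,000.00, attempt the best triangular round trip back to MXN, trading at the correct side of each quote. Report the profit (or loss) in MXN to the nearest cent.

Best loop MXN → JPY → ZAR → MXN:
MXN 5,946,000.00 ÷ 0.11201 (buy JPY at ask) = JPY 53,084,546
JPY 53,084,546 ÷ 9.0999 (buy ZAR at ask) = ZAR 5,833,530.70
ZAR 5,833,530.70 ÷ 0.95988 (buy MXN at ask) = MXN 6,077,354.15

Net profit: MXN 131,354.15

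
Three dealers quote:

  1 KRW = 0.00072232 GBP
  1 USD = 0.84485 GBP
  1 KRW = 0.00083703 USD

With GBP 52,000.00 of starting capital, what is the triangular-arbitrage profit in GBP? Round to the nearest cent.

Profitable loop is GBP → USD → KRW → GBP:
GBP 52,000.00 ÷ 0.84485 = USD 61,549.39
USD 61,549.39 ÷ 0.00083703 = KRW 73,533,072
KRW 73,533,072 × 0.00072232 = GBP 53,114.41
Profit = GBP 53,114.41 − GBP 52,000.00

Profit: GBP 1,114.41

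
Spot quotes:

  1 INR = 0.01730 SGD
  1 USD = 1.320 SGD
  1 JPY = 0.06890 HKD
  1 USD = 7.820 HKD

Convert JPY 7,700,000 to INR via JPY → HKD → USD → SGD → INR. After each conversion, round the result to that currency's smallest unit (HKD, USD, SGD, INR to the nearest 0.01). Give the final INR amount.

INR 5,176,438.15

JPY 7,700,000 × 0.06890 = HKD 530,530.00
HKD 530,530.00 ÷ 7.820 = USD 67,842.71
USD 67,842.71 × 1.320 = SGD 89,552.38
SGD 89,552.38 ÷ 0.01730 = INR 5,176,438.15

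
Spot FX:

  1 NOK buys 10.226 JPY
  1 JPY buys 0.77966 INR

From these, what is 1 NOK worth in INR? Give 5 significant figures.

1 NOK × 10.226 = 10.226 JPY
10.226 JPY × 0.77966 = 7.9728 INR

NOK/INR = 7.9728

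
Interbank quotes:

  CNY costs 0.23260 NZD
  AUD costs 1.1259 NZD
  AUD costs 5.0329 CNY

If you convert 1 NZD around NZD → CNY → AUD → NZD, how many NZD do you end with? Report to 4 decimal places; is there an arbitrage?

0.9618 (arbitrage exists)

Around NZD → CNY → AUD → NZD: 1 ÷ 0.23260 ÷ 5.0329 × 1.1259 = 0.961771
Product < 1; profitable direction is NZD → AUD → CNY → NZD.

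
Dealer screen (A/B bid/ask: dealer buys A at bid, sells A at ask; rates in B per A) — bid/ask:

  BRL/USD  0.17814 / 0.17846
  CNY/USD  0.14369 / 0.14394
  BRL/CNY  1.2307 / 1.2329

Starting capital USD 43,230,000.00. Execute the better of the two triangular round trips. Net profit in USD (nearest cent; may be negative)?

Best loop USD → CNY → BRL → USD:
USD 43,230,000.00 ÷ 0.14394 (buy CNY at ask) = CNY 300,333,472.28
CNY 300,333,472.28 ÷ 1.2329 (buy BRL at ask) = BRL 243,599,215.09
BRL 243,599,215.09 × 0.17814 (sell BRL at bid) = USD 43,394,764.18

Net profit: USD 164,764.18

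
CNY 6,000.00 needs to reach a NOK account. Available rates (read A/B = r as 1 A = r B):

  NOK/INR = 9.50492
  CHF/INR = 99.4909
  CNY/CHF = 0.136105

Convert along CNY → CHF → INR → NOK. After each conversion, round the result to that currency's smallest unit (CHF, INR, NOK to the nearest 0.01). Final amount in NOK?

CNY 6,000.00 × 0.136105 = CHF 816.63
CHF 816.63 × 99.4909 = INR 81,247.25
INR 81,247.25 ÷ 9.50492 = NOK 8,547.92

NOK 8,547.92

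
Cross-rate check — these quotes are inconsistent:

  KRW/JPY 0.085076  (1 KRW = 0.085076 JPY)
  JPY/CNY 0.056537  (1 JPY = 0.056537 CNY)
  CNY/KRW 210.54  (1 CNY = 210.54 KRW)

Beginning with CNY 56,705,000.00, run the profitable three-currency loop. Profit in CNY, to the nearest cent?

Profit: CNY 719,311.38

Profitable loop is CNY → KRW → JPY → CNY:
CNY 56,705,000.00 × 210.54 = KRW 11,938,670,700
KRW 11,938,670,700 × 0.085076 = JPY 1,015,694,348
JPY 1,015,694,348 × 0.056537 = CNY 57,424,311.38
Profit = CNY 57,424,311.38 − CNY 56,705,000.00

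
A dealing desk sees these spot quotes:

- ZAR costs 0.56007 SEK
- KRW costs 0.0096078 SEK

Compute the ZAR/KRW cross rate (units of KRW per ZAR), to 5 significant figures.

1 ZAR × 0.56007 = 0.56007 SEK
0.56007 SEK ÷ 0.0096078 = 58.2933 KRW

ZAR/KRW = 58.293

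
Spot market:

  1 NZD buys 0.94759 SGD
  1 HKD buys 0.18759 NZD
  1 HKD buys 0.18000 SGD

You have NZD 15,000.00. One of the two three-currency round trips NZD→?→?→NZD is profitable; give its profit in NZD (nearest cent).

Profit: NZD 189.15

Profitable loop is NZD → HKD → SGD → NZD:
NZD 15,000.00 ÷ 0.18759 = HKD 79,961.62
HKD 79,961.62 × 0.18000 = SGD 14,393.09
SGD 14,393.09 ÷ 0.94759 = NZD 15,189.15
Profit = NZD 15,189.15 − NZD 15,000.00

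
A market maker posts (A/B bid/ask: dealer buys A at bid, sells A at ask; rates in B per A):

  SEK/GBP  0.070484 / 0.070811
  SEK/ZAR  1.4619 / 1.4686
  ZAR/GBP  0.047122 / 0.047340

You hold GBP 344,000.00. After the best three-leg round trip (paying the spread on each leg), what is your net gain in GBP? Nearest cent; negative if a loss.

Best loop GBP → ZAR → SEK → GBP:
GBP 344,000.00 ÷ 0.047340 (buy ZAR at ask) = ZAR 7,266,582.17
ZAR 7,266,582.17 ÷ 1.4686 (buy SEK at ask) = SEK 4,947,965.53
SEK 4,947,965.53 × 0.070484 (sell SEK at bid) = GBP 348,752.40

Net profit: GBP 4,752.40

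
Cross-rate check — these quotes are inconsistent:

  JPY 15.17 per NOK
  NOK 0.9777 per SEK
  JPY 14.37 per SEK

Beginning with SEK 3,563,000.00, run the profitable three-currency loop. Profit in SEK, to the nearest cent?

Profit: SEK 114,479.41

Profitable loop is SEK → NOK → JPY → SEK:
SEK 3,563,000.00 × 0.9777 = NOK 3,483,545.10
NOK 3,483,545.10 × 15.17 = JPY 52,845,379
JPY 52,845,379 ÷ 14.37 = SEK 3,677,479.41
Profit = SEK 3,677,479.41 − SEK 3,563,000.00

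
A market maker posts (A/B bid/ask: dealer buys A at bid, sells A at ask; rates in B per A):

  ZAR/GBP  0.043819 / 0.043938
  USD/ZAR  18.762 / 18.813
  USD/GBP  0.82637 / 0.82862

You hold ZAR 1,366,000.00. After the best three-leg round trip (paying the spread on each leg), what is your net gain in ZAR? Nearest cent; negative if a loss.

Best loop ZAR → USD → GBP → ZAR:
ZAR 1,366,000.00 ÷ 18.813 (buy USD at ask) = USD 72,609.37
USD 72,609.37 × 0.82637 (sell USD at bid) = GBP 60,002.20
GBP 60,002.20 ÷ 0.043938 (buy ZAR at ask) = ZAR 1,365,610.67

Net result: ZAR -389.33 (no profitable arbitrage after spreads)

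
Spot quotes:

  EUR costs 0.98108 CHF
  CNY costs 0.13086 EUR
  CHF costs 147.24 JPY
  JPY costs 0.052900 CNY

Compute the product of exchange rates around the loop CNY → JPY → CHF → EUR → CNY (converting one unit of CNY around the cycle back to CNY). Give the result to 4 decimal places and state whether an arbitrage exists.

1.0000 (no arbitrage)

Around CNY → JPY → CHF → EUR → CNY: 1 ÷ 0.052900 ÷ 147.24 ÷ 0.98108 ÷ 0.13086 = 1.000017
Product ≈ 1 (deviation 0.002%, within rounding noise).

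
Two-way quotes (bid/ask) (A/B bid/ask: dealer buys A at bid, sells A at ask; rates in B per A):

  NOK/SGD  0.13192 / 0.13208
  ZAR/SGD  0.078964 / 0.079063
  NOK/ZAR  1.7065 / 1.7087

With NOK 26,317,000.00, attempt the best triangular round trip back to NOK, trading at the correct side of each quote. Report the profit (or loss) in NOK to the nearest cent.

Best loop NOK → ZAR → SGD → NOK:
NOK 26,317,000.00 × 1.7065 (sell NOK at bid) = ZAR 44,909,960.50
ZAR 44,909,960.50 × 0.078964 (sell ZAR at bid) = SGD 3,546,270.12
SGD 3,546,270.12 ÷ 0.13208 (buy NOK at ask) = NOK 26,849,410.36

Net profit: NOK 532,410.36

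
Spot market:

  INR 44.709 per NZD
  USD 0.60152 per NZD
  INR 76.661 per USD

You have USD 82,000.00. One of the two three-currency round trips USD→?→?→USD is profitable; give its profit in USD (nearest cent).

Profit: USD 2,575.28

Profitable loop is USD → INR → NZD → USD:
USD 82,000.00 × 76.661 = INR 6,286,202.00
INR 6,286,202.00 ÷ 44.709 = NZD 140,602.61
NZD 140,602.61 × 0.60152 = USD 84,575.28
Profit = USD 84,575.28 − USD 82,000.00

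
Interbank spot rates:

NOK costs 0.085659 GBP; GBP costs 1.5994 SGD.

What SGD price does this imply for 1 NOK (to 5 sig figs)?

NOK/SGD = 0.13700

1 NOK × 0.085659 = 0.085659 GBP
0.085659 GBP × 1.5994 = 0.137003 SGD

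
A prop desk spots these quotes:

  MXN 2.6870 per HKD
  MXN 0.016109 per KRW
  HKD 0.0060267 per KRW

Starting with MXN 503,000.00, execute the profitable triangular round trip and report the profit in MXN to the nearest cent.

Profitable loop is MXN → KRW → HKD → MXN:
MXN 503,000.00 ÷ 0.016109 = KRW 31,224,781
KRW 31,224,781 × 0.0060267 = HKD 188,182.39
HKD 188,182.39 × 2.6870 = MXN 505,646.08
Profit = MXN 505,646.08 − MXN 503,000.00

Profit: MXN 2,646.08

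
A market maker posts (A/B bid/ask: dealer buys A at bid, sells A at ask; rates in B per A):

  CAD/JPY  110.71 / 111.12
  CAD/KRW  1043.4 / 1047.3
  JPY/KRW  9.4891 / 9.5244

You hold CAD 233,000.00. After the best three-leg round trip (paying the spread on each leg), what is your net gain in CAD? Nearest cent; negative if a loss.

Best loop CAD → JPY → KRW → CAD:
CAD 233,000.00 × 110.71 (sell CAD at bid) = JPY 25,795,430
JPY 25,795,430 × 9.4891 (sell JPY at bid) = KRW 244,775,415
KRW 244,775,415 ÷ 1047.3 (buy CAD at ask) = CAD 233,720.44

Net profit: CAD 720.44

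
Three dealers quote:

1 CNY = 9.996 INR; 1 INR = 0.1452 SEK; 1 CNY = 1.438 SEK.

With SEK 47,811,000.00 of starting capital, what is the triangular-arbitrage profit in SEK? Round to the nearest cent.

Profitable loop is SEK → CNY → INR → SEK:
SEK 47,811,000.00 ÷ 1.438 = CNY 33,248,261.47
CNY 33,248,261.47 × 9.996 = INR 332,349,621.70
INR 332,349,621.70 × 0.1452 = SEK 48,257,165.07
Profit = SEK 48,257,165.07 − SEK 47,811,000.00

Profit: SEK 446,165.07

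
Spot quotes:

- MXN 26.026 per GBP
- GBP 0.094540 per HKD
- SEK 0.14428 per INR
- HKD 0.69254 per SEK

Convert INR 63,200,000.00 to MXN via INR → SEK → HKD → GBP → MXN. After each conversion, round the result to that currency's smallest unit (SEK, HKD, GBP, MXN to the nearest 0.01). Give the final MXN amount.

INR 63,200,000.00 × 0.14428 = SEK 9,118,496.00
SEK 9,118,496.00 × 0.69254 = HKD 6,314,923.22
HKD 6,314,923.22 × 0.094540 = GBP 597,012.84
GBP 597,012.84 × 26.026 = MXN 15,537,856.17

MXN 15,537,856.17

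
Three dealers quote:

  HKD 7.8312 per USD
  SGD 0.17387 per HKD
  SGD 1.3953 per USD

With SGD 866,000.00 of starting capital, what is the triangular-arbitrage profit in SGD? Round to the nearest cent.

Profit: SGD 21,426.75

Profitable loop is SGD → HKD → USD → SGD:
SGD 866,000.00 ÷ 0.17387 = HKD 4,980,732.73
HKD 4,980,732.73 ÷ 7.8312 = USD 636,011.43
USD 636,011.43 × 1.3953 = SGD 887,426.75
Profit = SGD 887,426.75 − SGD 866,000.00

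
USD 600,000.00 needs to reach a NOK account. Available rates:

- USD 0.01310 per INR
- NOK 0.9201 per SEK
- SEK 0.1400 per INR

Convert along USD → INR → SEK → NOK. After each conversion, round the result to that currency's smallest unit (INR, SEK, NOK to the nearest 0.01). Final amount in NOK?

USD 600,000.00 ÷ 0.01310 = INR 45,801,526.72
INR 45,801,526.72 × 0.1400 = SEK 6,412,213.74
SEK 6,412,213.74 × 0.9201 = NOK 5,899,877.86

NOK 5,899,877.86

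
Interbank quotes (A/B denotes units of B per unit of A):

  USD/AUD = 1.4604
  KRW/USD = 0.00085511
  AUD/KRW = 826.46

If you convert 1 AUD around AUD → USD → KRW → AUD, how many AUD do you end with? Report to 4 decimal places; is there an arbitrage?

Around AUD → USD → KRW → AUD: 1 ÷ 1.4604 ÷ 0.00085511 ÷ 826.46 = 0.968912
Product < 1; profitable direction is AUD → KRW → USD → AUD.

0.9689 (arbitrage exists)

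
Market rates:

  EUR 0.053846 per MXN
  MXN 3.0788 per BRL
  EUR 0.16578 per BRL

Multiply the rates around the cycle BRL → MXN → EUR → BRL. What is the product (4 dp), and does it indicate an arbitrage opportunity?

Around BRL → MXN → EUR → BRL: 1 × 3.0788 × 0.053846 ÷ 0.16578 = 1.000006
Product ≈ 1 (deviation 0.001%, within rounding noise).

1.0000 (no arbitrage)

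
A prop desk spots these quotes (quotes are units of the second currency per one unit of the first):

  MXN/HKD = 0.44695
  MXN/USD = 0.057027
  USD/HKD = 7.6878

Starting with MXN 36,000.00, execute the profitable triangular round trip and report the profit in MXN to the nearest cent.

Profitable loop is MXN → HKD → USD → MXN:
MXN 36,000.00 × 0.44695 = HKD 16,090.20
HKD 16,090.20 ÷ 7.6878 = USD 2,092.95
USD 2,092.95 ÷ 0.057027 = MXN 36,701.08
Profit = MXN 36,701.08 − MXN 36,000.00

Profit: MXN 701.08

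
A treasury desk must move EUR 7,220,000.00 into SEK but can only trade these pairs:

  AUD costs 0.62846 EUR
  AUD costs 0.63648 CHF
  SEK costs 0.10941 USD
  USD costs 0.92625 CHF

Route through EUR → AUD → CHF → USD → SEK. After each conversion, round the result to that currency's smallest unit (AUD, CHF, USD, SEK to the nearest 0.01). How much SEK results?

EUR 7,220,000.00 ÷ 0.62846 = AUD 11,488,400.22
AUD 11,488,400.22 × 0.63648 = CHF 7,312,136.97
CHF 7,312,136.97 ÷ 0.92625 = USD 7,894,344.91
USD 7,894,344.91 ÷ 0.10941 = SEK 72,153,778.54

SEK 72,153,778.54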